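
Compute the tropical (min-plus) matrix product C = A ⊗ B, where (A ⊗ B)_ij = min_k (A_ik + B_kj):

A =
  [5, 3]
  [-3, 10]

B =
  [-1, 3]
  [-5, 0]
A ⊗ B =
  [-2, 3]
  [-4, 0]

Apply the min-plus product entry-by-entry:
  C[0][0] = min over k of (A[0][0] + B[0][0] = 5 + -1 = 4, A[0][1] + B[1][0] = 3 + -5 = -2) = -2 (attained at k = 1)
  C[0][1] = min over k of (A[0][0] + B[0][1] = 5 + 3 = 8, A[0][1] + B[1][1] = 3 + 0 = 3) = 3 (attained at k = 1)
  C[1][0] = min over k of (A[1][0] + B[0][0] = -3 + -1 = -4, A[1][1] + B[1][0] = 10 + -5 = 5) = -4 (attained at k = 0)
  C[1][1] = min over k of (A[1][0] + B[0][1] = -3 + 3 = 0, A[1][1] + B[1][1] = 10 + 0 = 10) = 0 (attained at k = 0)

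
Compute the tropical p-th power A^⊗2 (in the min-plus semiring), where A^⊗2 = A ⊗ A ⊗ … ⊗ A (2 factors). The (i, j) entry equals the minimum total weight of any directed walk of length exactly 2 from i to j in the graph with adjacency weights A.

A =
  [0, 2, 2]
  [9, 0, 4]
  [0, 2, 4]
A^⊗2 =
  [0, 2, 2]
  [4, 0, 4]
  [0, 2, 2]

Each entry (A^⊗2)_ij equals the minimum over all length-2 walks i = v_0 → v_1 → … → v_2 = j of Σ_t A[v_t][v_{t+1}]. For example, for (i, j) = (0, 2) we minimise over 3 possible intermediate vertex sequences; the minimum is 2, attained along the walk 0 → 0 → 2.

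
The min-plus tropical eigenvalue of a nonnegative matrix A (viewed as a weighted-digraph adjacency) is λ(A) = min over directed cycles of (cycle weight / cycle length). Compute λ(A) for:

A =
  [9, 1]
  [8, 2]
λ(A) = 2

Enumerate directed cycles and compute their means (weight / length). Sample:
  cycle 0 → 0: weight = 9, length = 1, mean = 9/1 ≈ 9.000
  cycle 1 → 1: weight = 2, length = 1, mean = 2/1 ≈ 2.000
  cycle 0 → 1 → 0: weight = 9, length = 2, mean = 9/2 ≈ 4.500
  cycle 1 → 0 → 1: weight = 9, length = 2, mean = 9/2 ≈ 4.500
Minimum mean = 2.000, attained e.g. along the cycle 1 → 1 with weight 2 and length 1. So λ(A) = 2/1 = 2.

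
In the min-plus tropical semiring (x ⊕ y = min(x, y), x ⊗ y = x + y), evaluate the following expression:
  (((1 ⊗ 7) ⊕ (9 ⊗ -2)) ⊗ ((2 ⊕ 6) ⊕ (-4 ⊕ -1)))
(((1 ⊗ 7) ⊕ (9 ⊗ -2)) ⊗ ((2 ⊕ 6) ⊕ (-4 ⊕ -1))) = 3

Expand innermost to outermost. Recall ⊕ takes the minimum of its arguments and ⊗ takes their sum. Working out the expression (((1 ⊗ 7) ⊕ (9 ⊗ -2)) ⊗ ((2 ⊕ 6) ⊕ (-4 ⊕ -1))) gives 3.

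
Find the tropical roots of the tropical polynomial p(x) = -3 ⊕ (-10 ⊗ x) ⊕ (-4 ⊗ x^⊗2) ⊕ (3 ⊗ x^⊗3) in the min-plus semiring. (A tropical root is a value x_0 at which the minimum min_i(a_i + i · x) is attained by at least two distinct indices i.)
Roots: {-7, -6, 7}

Each tropical root is a break point of the lower envelope of the lines y = a_i + i · x (there are 4 lines, with slopes 0, 1, ..., 3). Only the lines that attain the minimum somewhere contribute to roots; other lines are dominated. Here the surviving (envelope) indices are i = 3, i = 2, i = 1, i = 0.
Intersections between consecutive envelope lines give the roots: for adjacent envelope indices i < j the intersection is x = (a_i − a_j) / (j − i). Reading off the sorted break points: {-7, -6, 7}.
Verification: at each break x_0, at least two indices attain the minimum of min_i(a_i + i · x_0).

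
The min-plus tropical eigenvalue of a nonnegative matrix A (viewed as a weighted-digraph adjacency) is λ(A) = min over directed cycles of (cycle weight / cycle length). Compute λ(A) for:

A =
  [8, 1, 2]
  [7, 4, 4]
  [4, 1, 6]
λ(A) = 5/2

Enumerate directed cycles and compute their means (weight / length). Sample:
  cycle 0 → 0: weight = 8, length = 1, mean = 8/1 ≈ 8.000
  cycle 1 → 1: weight = 4, length = 1, mean = 4/1 ≈ 4.000
  cycle 2 → 2: weight = 6, length = 1, mean = 6/1 ≈ 6.000
  cycle 0 → 1 → 0: weight = 8, length = 2, mean = 8/2 ≈ 4.000
  cycle 0 → 2 → 0: weight = 6, length = 2, mean = 6/2 ≈ 3.000
  cycle 1 → 0 → 1: weight = 8, length = 2, mean = 8/2 ≈ 4.000
Minimum mean = 2.500, attained e.g. along the cycle 1 → 2 → 1 with weight 5 and length 2. So λ(A) = 5/2 = 5/2.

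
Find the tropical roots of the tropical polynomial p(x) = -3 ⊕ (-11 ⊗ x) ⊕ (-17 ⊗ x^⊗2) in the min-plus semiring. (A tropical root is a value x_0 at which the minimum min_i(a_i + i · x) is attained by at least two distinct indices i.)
Roots: {6, 8}

Each tropical root is a break point of the lower envelope of the lines y = a_i + i · x (there are 3 lines, with slopes 0, 1, ..., 2). Only the lines that attain the minimum somewhere contribute to roots; other lines are dominated. Here the surviving (envelope) indices are i = 2, i = 1, i = 0.
Intersections between consecutive envelope lines give the roots: for adjacent envelope indices i < j the intersection is x = (a_i − a_j) / (j − i). Reading off the sorted break points: {6, 8}.
Verification: at each break x_0, at least two indices attain the minimum of min_i(a_i + i · x_0).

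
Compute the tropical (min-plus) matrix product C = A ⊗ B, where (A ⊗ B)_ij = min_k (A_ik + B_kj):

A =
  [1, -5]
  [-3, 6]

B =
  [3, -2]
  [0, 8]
A ⊗ B =
  [-5, -1]
  [0, -5]

Apply the min-plus product entry-by-entry:
  C[0][0] = min over k of (A[0][0] + B[0][0] = 1 + 3 = 4, A[0][1] + B[1][0] = -5 + 0 = -5) = -5 (attained at k = 1)
  C[0][1] = min over k of (A[0][0] + B[0][1] = 1 + -2 = -1, A[0][1] + B[1][1] = -5 + 8 = 3) = -1 (attained at k = 0)
  C[1][0] = min over k of (A[1][0] + B[0][0] = -3 + 3 = 0, A[1][1] + B[1][0] = 6 + 0 = 6) = 0 (attained at k = 0)
  C[1][1] = min over k of (A[1][0] + B[0][1] = -3 + -2 = -5, A[1][1] + B[1][1] = 6 + 8 = 14) = -5 (attained at k = 0)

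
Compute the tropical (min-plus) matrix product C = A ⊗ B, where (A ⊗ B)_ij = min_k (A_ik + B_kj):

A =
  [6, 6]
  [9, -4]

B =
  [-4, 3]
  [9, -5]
A ⊗ B =
  [2, 1]
  [5, -9]

Apply the min-plus product entry-by-entry:
  C[0][0] = min over k of (A[0][0] + B[0][0] = 6 + -4 = 2, A[0][1] + B[1][0] = 6 + 9 = 15) = 2 (attained at k = 0)
  C[0][1] = min over k of (A[0][0] + B[0][1] = 6 + 3 = 9, A[0][1] + B[1][1] = 6 + -5 = 1) = 1 (attained at k = 1)
  C[1][0] = min over k of (A[1][0] + B[0][0] = 9 + -4 = 5, A[1][1] + B[1][0] = -4 + 9 = 5) = 5 (attained at k = 0)
  C[1][1] = min over k of (A[1][0] + B[0][1] = 9 + 3 = 12, A[1][1] + B[1][1] = -4 + -5 = -9) = -9 (attained at k = 1)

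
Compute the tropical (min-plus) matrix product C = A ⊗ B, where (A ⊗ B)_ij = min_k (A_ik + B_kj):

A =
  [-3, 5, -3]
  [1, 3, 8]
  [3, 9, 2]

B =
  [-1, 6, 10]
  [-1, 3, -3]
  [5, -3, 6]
A ⊗ B =
  [-4, -6, 2]
  [0, 5, 0]
  [2, -1, 6]

Apply the min-plus product entry-by-entry:
  C[0][0] = min over k of (A[0][0] + B[0][0] = -3 + -1 = -4, A[0][1] + B[1][0] = 5 + -1 = 4, A[0][2] + B[2][0] = -3 + 5 = 2) = -4 (attained at k = 0)
  C[0][1] = min over k of (A[0][0] + B[0][1] = -3 + 6 = 3, A[0][1] + B[1][1] = 5 + 3 = 8, A[0][2] + B[2][1] = -3 + -3 = -6) = -6 (attained at k = 2)
  C[0][2] = min over k of (A[0][0] + B[0][2] = -3 + 10 = 7, A[0][1] + B[1][2] = 5 + -3 = 2, A[0][2] + B[2][2] = -3 + 6 = 3) = 2 (attained at k = 1)
  C[1][0] = min over k of (A[1][0] + B[0][0] = 1 + -1 = 0, A[1][1] + B[1][0] = 3 + -1 = 2, A[1][2] + B[2][0] = 8 + 5 = 13) = 0 (attained at k = 0)
  C[1][1] = min over k of (A[1][0] + B[0][1] = 1 + 6 = 7, A[1][1] + B[1][1] = 3 + 3 = 6, A[1][2] + B[2][1] = 8 + -3 = 5) = 5 (attained at k = 2)
  C[1][2] = min over k of (A[1][0] + B[0][2] = 1 + 10 = 11, A[1][1] + B[1][2] = 3 + -3 = 0, A[1][2] + B[2][2] = 8 + 6 = 14) = 0 (attained at k = 1)
  C[2][0] = min over k of (A[2][0] + B[0][0] = 3 + -1 = 2, A[2][1] + B[1][0] = 9 + -1 = 8, A[2][2] + B[2][0] = 2 + 5 = 7) = 2 (attained at k = 0)
  C[2][1] = min over k of (A[2][0] + B[0][1] = 3 + 6 = 9, A[2][1] + B[1][1] = 9 + 3 = 12, A[2][2] + B[2][1] = 2 + -3 = -1) = -1 (attained at k = 2)
  C[2][2] = min over k of (A[2][0] + B[0][2] = 3 + 10 = 13, A[2][1] + B[1][2] = 9 + -3 = 6, A[2][2] + B[2][2] = 2 + 6 = 8) = 6 (attained at k = 1)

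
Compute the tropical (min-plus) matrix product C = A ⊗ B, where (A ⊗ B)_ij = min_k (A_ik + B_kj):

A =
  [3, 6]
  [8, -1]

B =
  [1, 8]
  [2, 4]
A ⊗ B =
  [4, 10]
  [1, 3]

Apply the min-plus product entry-by-entry:
  C[0][0] = min over k of (A[0][0] + B[0][0] = 3 + 1 = 4, A[0][1] + B[1][0] = 6 + 2 = 8) = 4 (attained at k = 0)
  C[0][1] = min over k of (A[0][0] + B[0][1] = 3 + 8 = 11, A[0][1] + B[1][1] = 6 + 4 = 10) = 10 (attained at k = 1)
  C[1][0] = min over k of (A[1][0] + B[0][0] = 8 + 1 = 9, A[1][1] + B[1][0] = -1 + 2 = 1) = 1 (attained at k = 1)
  C[1][1] = min over k of (A[1][0] + B[0][1] = 8 + 8 = 16, A[1][1] + B[1][1] = -1 + 4 = 3) = 3 (attained at k = 1)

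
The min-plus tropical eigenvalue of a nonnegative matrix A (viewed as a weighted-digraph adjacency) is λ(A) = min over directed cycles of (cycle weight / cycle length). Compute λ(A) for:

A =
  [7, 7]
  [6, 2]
λ(A) = 2

Enumerate directed cycles and compute their means (weight / length). Sample:
  cycle 0 → 0: weight = 7, length = 1, mean = 7/1 ≈ 7.000
  cycle 1 → 1: weight = 2, length = 1, mean = 2/1 ≈ 2.000
  cycle 0 → 1 → 0: weight = 13, length = 2, mean = 13/2 ≈ 6.500
  cycle 1 → 0 → 1: weight = 13, length = 2, mean = 13/2 ≈ 6.500
Minimum mean = 2.000, attained e.g. along the cycle 1 → 1 with weight 2 and length 1. So λ(A) = 2/1 = 2.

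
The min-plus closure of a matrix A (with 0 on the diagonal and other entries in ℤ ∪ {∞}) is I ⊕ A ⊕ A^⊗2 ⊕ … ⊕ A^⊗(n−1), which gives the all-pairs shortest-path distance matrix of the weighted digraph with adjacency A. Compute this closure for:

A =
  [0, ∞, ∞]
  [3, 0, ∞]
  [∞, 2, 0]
Closure =
  [0, ∞, ∞]
  [3, 0, ∞]
  [5, 2, 0]

This is the Floyd-Warshall all-pairs shortest-path computation. For each intermediate vertex k = 0, 1, …, 2, update dist[i][j] ← min(dist[i][j], dist[i][k] + dist[k][j]). The final matrix gives, for each (i, j), the minimum total weight of any directed path from i to j (possibly empty when i = j).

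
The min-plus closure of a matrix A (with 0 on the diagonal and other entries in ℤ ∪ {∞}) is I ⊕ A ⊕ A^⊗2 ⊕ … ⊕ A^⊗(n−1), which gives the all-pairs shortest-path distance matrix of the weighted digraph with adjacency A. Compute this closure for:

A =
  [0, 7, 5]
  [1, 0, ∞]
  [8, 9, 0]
Closure =
  [0, 7, 5]
  [1, 0, 6]
  [8, 9, 0]

This is the Floyd-Warshall all-pairs shortest-path computation. For each intermediate vertex k = 0, 1, …, 2, update dist[i][j] ← min(dist[i][j], dist[i][k] + dist[k][j]). The final matrix gives, for each (i, j), the minimum total weight of any directed path from i to j (possibly empty when i = j).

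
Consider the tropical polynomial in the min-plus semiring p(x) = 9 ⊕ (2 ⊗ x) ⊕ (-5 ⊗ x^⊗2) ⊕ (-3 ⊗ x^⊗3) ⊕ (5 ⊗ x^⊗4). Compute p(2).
p(2) = -1

A tropical monomial a ⊗ x^⊗i evaluates to a + i · x. Evaluating each term at x = 2:
  Term 0 contributes 9 + 0 · 2 = 9
  Term 1 contributes 2 + 1 · 2 = 4
  Term 2 contributes -5 + 2 · 2 = -1
  Term 3 contributes -3 + 3 · 2 = 3
  Term 4 contributes 5 + 4 · 2 = 13
p(2) = ⊕ of these = min[9, 4, -1, 3, 13] = -1.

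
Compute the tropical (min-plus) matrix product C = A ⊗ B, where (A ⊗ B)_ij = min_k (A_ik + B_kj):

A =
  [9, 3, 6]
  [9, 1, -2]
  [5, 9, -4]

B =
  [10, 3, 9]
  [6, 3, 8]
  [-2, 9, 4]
A ⊗ B =
  [4, 6, 10]
  [-4, 4, 2]
  [-6, 5, 0]

Apply the min-plus product entry-by-entry:
  C[0][0] = min over k of (A[0][0] + B[0][0] = 9 + 10 = 19, A[0][1] + B[1][0] = 3 + 6 = 9, A[0][2] + B[2][0] = 6 + -2 = 4) = 4 (attained at k = 2)
  C[0][1] = min over k of (A[0][0] + B[0][1] = 9 + 3 = 12, A[0][1] + B[1][1] = 3 + 3 = 6, A[0][2] + B[2][1] = 6 + 9 = 15) = 6 (attained at k = 1)
  C[0][2] = min over k of (A[0][0] + B[0][2] = 9 + 9 = 18, A[0][1] + B[1][2] = 3 + 8 = 11, A[0][2] + B[2][2] = 6 + 4 = 10) = 10 (attained at k = 2)
  C[1][0] = min over k of (A[1][0] + B[0][0] = 9 + 10 = 19, A[1][1] + B[1][0] = 1 + 6 = 7, A[1][2] + B[2][0] = -2 + -2 = -4) = -4 (attained at k = 2)
  C[1][1] = min over k of (A[1][0] + B[0][1] = 9 + 3 = 12, A[1][1] + B[1][1] = 1 + 3 = 4, A[1][2] + B[2][1] = -2 + 9 = 7) = 4 (attained at k = 1)
  C[1][2] = min over k of (A[1][0] + B[0][2] = 9 + 9 = 18, A[1][1] + B[1][2] = 1 + 8 = 9, A[1][2] + B[2][2] = -2 + 4 = 2) = 2 (attained at k = 2)
  C[2][0] = min over k of (A[2][0] + B[0][0] = 5 + 10 = 15, A[2][1] + B[1][0] = 9 + 6 = 15, A[2][2] + B[2][0] = -4 + -2 = -6) = -6 (attained at k = 2)
  C[2][1] = min over k of (A[2][0] + B[0][1] = 5 + 3 = 8, A[2][1] + B[1][1] = 9 + 3 = 12, A[2][2] + B[2][1] = -4 + 9 = 5) = 5 (attained at k = 2)
  C[2][2] = min over k of (A[2][0] + B[0][2] = 5 + 9 = 14, A[2][1] + B[1][2] = 9 + 8 = 17, A[2][2] + B[2][2] = -4 + 4 = 0) = 0 (attained at k = 2)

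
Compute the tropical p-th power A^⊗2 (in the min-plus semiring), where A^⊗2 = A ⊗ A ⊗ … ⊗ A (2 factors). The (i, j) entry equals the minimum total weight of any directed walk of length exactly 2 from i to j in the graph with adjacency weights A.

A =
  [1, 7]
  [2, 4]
A^⊗2 =
  [2, 8]
  [3, 8]

Each entry (A^⊗2)_ij equals the minimum over all length-2 walks i = v_0 → v_1 → … → v_2 = j of Σ_t A[v_t][v_{t+1}]. For example, for (i, j) = (0, 1) we minimise over 2 possible intermediate vertex sequences; the minimum is 8, attained along the walk 0 → 0 → 1.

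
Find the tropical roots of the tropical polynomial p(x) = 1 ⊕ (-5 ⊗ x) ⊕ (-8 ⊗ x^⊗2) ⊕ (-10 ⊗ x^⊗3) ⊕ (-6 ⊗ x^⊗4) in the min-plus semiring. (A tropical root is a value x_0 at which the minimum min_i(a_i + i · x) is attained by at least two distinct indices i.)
Roots: {-4, 2, 3, 6}

Each tropical root is a break point of the lower envelope of the lines y = a_i + i · x (there are 5 lines, with slopes 0, 1, ..., 4). Only the lines that attain the minimum somewhere contribute to roots; other lines are dominated. Here the surviving (envelope) indices are i = 4, i = 3, i = 2, i = 1, i = 0.
Intersections between consecutive envelope lines give the roots: for adjacent envelope indices i < j the intersection is x = (a_i − a_j) / (j − i). Reading off the sorted break points: {-4, 2, 3, 6}.
Verification: at each break x_0, at least two indices attain the minimum of min_i(a_i + i · x_0).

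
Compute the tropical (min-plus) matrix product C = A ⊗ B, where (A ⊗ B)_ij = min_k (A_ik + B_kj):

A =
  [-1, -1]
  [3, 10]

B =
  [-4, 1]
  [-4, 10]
A ⊗ B =
  [-5, 0]
  [-1, 4]

Apply the min-plus product entry-by-entry:
  C[0][0] = min over k of (A[0][0] + B[0][0] = -1 + -4 = -5, A[0][1] + B[1][0] = -1 + -4 = -5) = -5 (attained at k = 0)
  C[0][1] = min over k of (A[0][0] + B[0][1] = -1 + 1 = 0, A[0][1] + B[1][1] = -1 + 10 = 9) = 0 (attained at k = 0)
  C[1][0] = min over k of (A[1][0] + B[0][0] = 3 + -4 = -1, A[1][1] + B[1][0] = 10 + -4 = 6) = -1 (attained at k = 0)
  C[1][1] = min over k of (A[1][0] + B[0][1] = 3 + 1 = 4, A[1][1] + B[1][1] = 10 + 10 = 20) = 4 (attained at k = 0)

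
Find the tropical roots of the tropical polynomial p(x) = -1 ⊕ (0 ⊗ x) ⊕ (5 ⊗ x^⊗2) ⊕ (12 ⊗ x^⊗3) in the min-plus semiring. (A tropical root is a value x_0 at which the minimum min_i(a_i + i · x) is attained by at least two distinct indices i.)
Roots: {-7, -5, -1}

Each tropical root is a break point of the lower envelope of the lines y = a_i + i · x (there are 4 lines, with slopes 0, 1, ..., 3). Only the lines that attain the minimum somewhere contribute to roots; other lines are dominated. Here the surviving (envelope) indices are i = 3, i = 2, i = 1, i = 0.
Intersections between consecutive envelope lines give the roots: for adjacent envelope indices i < j the intersection is x = (a_i − a_j) / (j − i). Reading off the sorted break points: {-7, -5, -1}.
Verification: at each break x_0, at least two indices attain the minimum of min_i(a_i + i · x_0).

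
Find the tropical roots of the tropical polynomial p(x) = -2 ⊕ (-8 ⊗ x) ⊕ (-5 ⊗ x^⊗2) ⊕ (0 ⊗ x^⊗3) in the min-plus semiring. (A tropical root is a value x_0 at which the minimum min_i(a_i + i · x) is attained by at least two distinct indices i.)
Roots: {-5, -3, 6}

Each tropical root is a break point of the lower envelope of the lines y = a_i + i · x (there are 4 lines, with slopes 0, 1, ..., 3). Only the lines that attain the minimum somewhere contribute to roots; other lines are dominated. Here the surviving (envelope) indices are i = 3, i = 2, i = 1, i = 0.
Intersections between consecutive envelope lines give the roots: for adjacent envelope indices i < j the intersection is x = (a_i − a_j) / (j − i). Reading off the sorted break points: {-5, -3, 6}.
Verification: at each break x_0, at least two indices attain the minimum of min_i(a_i + i · x_0).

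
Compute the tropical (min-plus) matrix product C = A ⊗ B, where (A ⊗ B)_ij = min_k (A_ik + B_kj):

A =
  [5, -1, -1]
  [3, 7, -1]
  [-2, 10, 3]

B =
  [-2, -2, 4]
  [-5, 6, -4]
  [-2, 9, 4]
A ⊗ B =
  [-6, 3, -5]
  [-3, 1, 3]
  [-4, -4, 2]

Apply the min-plus product entry-by-entry:
  C[0][0] = min over k of (A[0][0] + B[0][0] = 5 + -2 = 3, A[0][1] + B[1][0] = -1 + -5 = -6, A[0][2] + B[2][0] = -1 + -2 = -3) = -6 (attained at k = 1)
  C[0][1] = min over k of (A[0][0] + B[0][1] = 5 + -2 = 3, A[0][1] + B[1][1] = -1 + 6 = 5, A[0][2] + B[2][1] = -1 + 9 = 8) = 3 (attained at k = 0)
  C[0][2] = min over k of (A[0][0] + B[0][2] = 5 + 4 = 9, A[0][1] + B[1][2] = -1 + -4 = -5, A[0][2] + B[2][2] = -1 + 4 = 3) = -5 (attained at k = 1)
  C[1][0] = min over k of (A[1][0] + B[0][0] = 3 + -2 = 1, A[1][1] + B[1][0] = 7 + -5 = 2, A[1][2] + B[2][0] = -1 + -2 = -3) = -3 (attained at k = 2)
  C[1][1] = min over k of (A[1][0] + B[0][1] = 3 + -2 = 1, A[1][1] + B[1][1] = 7 + 6 = 13, A[1][2] + B[2][1] = -1 + 9 = 8) = 1 (attained at k = 0)
  C[1][2] = min over k of (A[1][0] + B[0][2] = 3 + 4 = 7, A[1][1] + B[1][2] = 7 + -4 = 3, A[1][2] + B[2][2] = -1 + 4 = 3) = 3 (attained at k = 1)
  C[2][0] = min over k of (A[2][0] + B[0][0] = -2 + -2 = -4, A[2][1] + B[1][0] = 10 + -5 = 5, A[2][2] + B[2][0] = 3 + -2 = 1) = -4 (attained at k = 0)
  C[2][1] = min over k of (A[2][0] + B[0][1] = -2 + -2 = -4, A[2][1] + B[1][1] = 10 + 6 = 16, A[2][2] + B[2][1] = 3 + 9 = 12) = -4 (attained at k = 0)
  C[2][2] = min over k of (A[2][0] + B[0][2] = -2 + 4 = 2, A[2][1] + B[1][2] = 10 + -4 = 6, A[2][2] + B[2][2] = 3 + 4 = 7) = 2 (attained at k = 0)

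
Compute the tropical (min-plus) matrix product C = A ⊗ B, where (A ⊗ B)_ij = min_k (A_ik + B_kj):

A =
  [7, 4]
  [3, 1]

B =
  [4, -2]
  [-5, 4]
A ⊗ B =
  [-1, 5]
  [-4, 1]

Apply the min-plus product entry-by-entry:
  C[0][0] = min over k of (A[0][0] + B[0][0] = 7 + 4 = 11, A[0][1] + B[1][0] = 4 + -5 = -1) = -1 (attained at k = 1)
  C[0][1] = min over k of (A[0][0] + B[0][1] = 7 + -2 = 5, A[0][1] + B[1][1] = 4 + 4 = 8) = 5 (attained at k = 0)
  C[1][0] = min over k of (A[1][0] + B[0][0] = 3 + 4 = 7, A[1][1] + B[1][0] = 1 + -5 = -4) = -4 (attained at k = 1)
  C[1][1] = min over k of (A[1][0] + B[0][1] = 3 + -2 = 1, A[1][1] + B[1][1] = 1 + 4 = 5) = 1 (attained at k = 0)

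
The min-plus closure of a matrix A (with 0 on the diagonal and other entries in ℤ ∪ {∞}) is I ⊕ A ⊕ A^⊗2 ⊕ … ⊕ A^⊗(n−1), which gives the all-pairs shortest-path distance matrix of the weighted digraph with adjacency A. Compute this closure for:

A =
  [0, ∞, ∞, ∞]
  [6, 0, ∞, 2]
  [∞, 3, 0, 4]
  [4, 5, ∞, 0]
Closure =
  [0, ∞, ∞, ∞]
  [6, 0, ∞, 2]
  [8, 3, 0, 4]
  [4, 5, ∞, 0]

This is the Floyd-Warshall all-pairs shortest-path computation. For each intermediate vertex k = 0, 1, …, 3, update dist[i][j] ← min(dist[i][j], dist[i][k] + dist[k][j]). The final matrix gives, for each (i, j), the minimum total weight of any directed path from i to j (possibly empty when i = j).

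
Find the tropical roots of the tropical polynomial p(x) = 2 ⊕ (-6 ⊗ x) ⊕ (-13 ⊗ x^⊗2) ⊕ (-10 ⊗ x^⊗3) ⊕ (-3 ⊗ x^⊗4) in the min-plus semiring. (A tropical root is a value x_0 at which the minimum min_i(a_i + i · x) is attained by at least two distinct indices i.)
Roots: {-7, -3, 7, 8}

Each tropical root is a break point of the lower envelope of the lines y = a_i + i · x (there are 5 lines, with slopes 0, 1, ..., 4). Only the lines that attain the minimum somewhere contribute to roots; other lines are dominated. Here the surviving (envelope) indices are i = 4, i = 3, i = 2, i = 1, i = 0.
Intersections between consecutive envelope lines give the roots: for adjacent envelope indices i < j the intersection is x = (a_i − a_j) / (j − i). Reading off the sorted break points: {-7, -3, 7, 8}.
Verification: at each break x_0, at least two indices attain the minimum of min_i(a_i + i · x_0).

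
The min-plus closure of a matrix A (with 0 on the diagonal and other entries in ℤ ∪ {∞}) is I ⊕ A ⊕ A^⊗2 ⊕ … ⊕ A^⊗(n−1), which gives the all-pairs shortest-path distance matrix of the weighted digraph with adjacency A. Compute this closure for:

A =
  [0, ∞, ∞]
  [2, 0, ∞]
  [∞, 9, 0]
Closure =
  [0, ∞, ∞]
  [2, 0, ∞]
  [11, 9, 0]

This is the Floyd-Warshall all-pairs shortest-path computation. For each intermediate vertex k = 0, 1, …, 2, update dist[i][j] ← min(dist[i][j], dist[i][k] + dist[k][j]). The final matrix gives, for each (i, j), the minimum total weight of any directed path from i to j (possibly empty when i = j).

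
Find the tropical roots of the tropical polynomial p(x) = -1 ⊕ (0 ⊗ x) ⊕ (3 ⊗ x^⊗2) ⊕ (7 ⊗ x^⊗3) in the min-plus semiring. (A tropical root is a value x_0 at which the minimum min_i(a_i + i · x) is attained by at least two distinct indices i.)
Roots: {-4, -3, -1}

Each tropical root is a break point of the lower envelope of the lines y = a_i + i · x (there are 4 lines, with slopes 0, 1, ..., 3). Only the lines that attain the minimum somewhere contribute to roots; other lines are dominated. Here the surviving (envelope) indices are i = 3, i = 2, i = 1, i = 0.
Intersections between consecutive envelope lines give the roots: for adjacent envelope indices i < j the intersection is x = (a_i − a_j) / (j − i). Reading off the sorted break points: {-4, -3, -1}.
Verification: at each break x_0, at least two indices attain the minimum of min_i(a_i + i · x_0).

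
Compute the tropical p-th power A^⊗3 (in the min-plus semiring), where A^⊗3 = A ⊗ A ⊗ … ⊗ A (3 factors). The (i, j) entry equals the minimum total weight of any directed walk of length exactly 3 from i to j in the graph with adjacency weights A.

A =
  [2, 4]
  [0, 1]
A^⊗3 =
  [5, 6]
  [2, 3]

Each entry (A^⊗3)_ij equals the minimum over all length-3 walks i = v_0 → v_1 → … → v_3 = j of Σ_t A[v_t][v_{t+1}]. For example, for (i, j) = (0, 1) we minimise over 4 possible intermediate vertex sequences; the minimum is 6, attained along the walk 0 → 1 → 1 → 1.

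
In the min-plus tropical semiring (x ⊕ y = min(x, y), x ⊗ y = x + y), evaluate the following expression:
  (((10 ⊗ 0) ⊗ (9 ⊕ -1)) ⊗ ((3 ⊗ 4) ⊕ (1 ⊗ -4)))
(((10 ⊗ 0) ⊗ (9 ⊕ -1)) ⊗ ((3 ⊗ 4) ⊕ (1 ⊗ -4))) = 6

Expand innermost to outermost. Recall ⊕ takes the minimum of its arguments and ⊗ takes their sum. Working out the expression (((10 ⊗ 0) ⊗ (9 ⊕ -1)) ⊗ ((3 ⊗ 4) ⊕ (1 ⊗ -4))) gives 6.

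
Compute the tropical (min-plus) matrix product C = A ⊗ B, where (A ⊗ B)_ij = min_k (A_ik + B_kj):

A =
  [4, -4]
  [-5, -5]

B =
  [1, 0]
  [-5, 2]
A ⊗ B =
  [-9, -2]
  [-10, -5]

Apply the min-plus product entry-by-entry:
  C[0][0] = min over k of (A[0][0] + B[0][0] = 4 + 1 = 5, A[0][1] + B[1][0] = -4 + -5 = -9) = -9 (attained at k = 1)
  C[0][1] = min over k of (A[0][0] + B[0][1] = 4 + 0 = 4, A[0][1] + B[1][1] = -4 + 2 = -2) = -2 (attained at k = 1)
  C[1][0] = min over k of (A[1][0] + B[0][0] = -5 + 1 = -4, A[1][1] + B[1][0] = -5 + -5 = -10) = -10 (attained at k = 1)
  C[1][1] = min over k of (A[1][0] + B[0][1] = -5 + 0 = -5, A[1][1] + B[1][1] = -5 + 2 = -3) = -5 (attained at k = 0)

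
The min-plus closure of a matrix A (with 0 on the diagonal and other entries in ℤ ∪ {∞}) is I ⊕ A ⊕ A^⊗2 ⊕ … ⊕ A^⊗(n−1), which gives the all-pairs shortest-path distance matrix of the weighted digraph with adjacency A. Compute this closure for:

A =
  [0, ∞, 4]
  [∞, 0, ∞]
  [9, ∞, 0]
Closure =
  [0, ∞, 4]
  [∞, 0, ∞]
  [9, ∞, 0]

This is the Floyd-Warshall all-pairs shortest-path computation. For each intermediate vertex k = 0, 1, …, 2, update dist[i][j] ← min(dist[i][j], dist[i][k] + dist[k][j]). The final matrix gives, for each (i, j), the minimum total weight of any directed path from i to j (possibly empty when i = j).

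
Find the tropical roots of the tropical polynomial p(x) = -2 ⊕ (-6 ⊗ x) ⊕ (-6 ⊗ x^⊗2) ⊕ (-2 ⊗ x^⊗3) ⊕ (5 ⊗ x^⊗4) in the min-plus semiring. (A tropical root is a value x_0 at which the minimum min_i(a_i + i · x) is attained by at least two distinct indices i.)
Roots: {-7, -4, 0, 4}

Each tropical root is a break point of the lower envelope of the lines y = a_i + i · x (there are 5 lines, with slopes 0, 1, ..., 4). Only the lines that attain the minimum somewhere contribute to roots; other lines are dominated. Here the surviving (envelope) indices are i = 4, i = 3, i = 2, i = 1, i = 0.
Intersections between consecutive envelope lines give the roots: for adjacent envelope indices i < j the intersection is x = (a_i − a_j) / (j − i). Reading off the sorted break points: {-7, -4, 0, 4}.
Verification: at each break x_0, at least two indices attain the minimum of min_i(a_i + i · x_0).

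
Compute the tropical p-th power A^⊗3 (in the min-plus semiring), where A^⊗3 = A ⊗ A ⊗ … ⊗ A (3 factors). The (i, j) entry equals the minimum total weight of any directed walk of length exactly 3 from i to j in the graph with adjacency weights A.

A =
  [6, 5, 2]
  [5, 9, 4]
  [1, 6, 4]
A^⊗3 =
  [7, 8, 5]
  [8, 10, 7]
  [4, 9, 7]

Each entry (A^⊗3)_ij equals the minimum over all length-3 walks i = v_0 → v_1 → … → v_3 = j of Σ_t A[v_t][v_{t+1}]. For example, for (i, j) = (0, 2) we minimise over 9 possible intermediate vertex sequences; the minimum is 5, attained along the walk 0 → 2 → 0 → 2.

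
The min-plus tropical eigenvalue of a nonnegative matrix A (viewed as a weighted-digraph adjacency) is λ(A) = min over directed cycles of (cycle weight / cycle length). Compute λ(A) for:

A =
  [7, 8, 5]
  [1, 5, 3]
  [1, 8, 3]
λ(A) = 3

Enumerate directed cycles and compute their means (weight / length). Sample:
  cycle 0 → 0: weight = 7, length = 1, mean = 7/1 ≈ 7.000
  cycle 1 → 1: weight = 5, length = 1, mean = 5/1 ≈ 5.000
  cycle 2 → 2: weight = 3, length = 1, mean = 3/1 ≈ 3.000
  cycle 0 → 1 → 0: weight = 9, length = 2, mean = 9/2 ≈ 4.500
  cycle 0 → 2 → 0: weight = 6, length = 2, mean = 6/2 ≈ 3.000
  cycle 1 → 0 → 1: weight = 9, length = 2, mean = 9/2 ≈ 4.500
Minimum mean = 3.000, attained e.g. along the cycle 2 → 2 with weight 3 and length 1. So λ(A) = 3/1 = 3.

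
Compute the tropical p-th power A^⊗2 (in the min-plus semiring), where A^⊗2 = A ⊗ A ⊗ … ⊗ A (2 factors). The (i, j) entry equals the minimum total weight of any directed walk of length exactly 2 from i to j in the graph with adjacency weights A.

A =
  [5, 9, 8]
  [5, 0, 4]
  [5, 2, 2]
A^⊗2 =
  [10, 9, 10]
  [5, 0, 4]
  [7, 2, 4]

Each entry (A^⊗2)_ij equals the minimum over all length-2 walks i = v_0 → v_1 → … → v_2 = j of Σ_t A[v_t][v_{t+1}]. For example, for (i, j) = (0, 2) we minimise over 3 possible intermediate vertex sequences; the minimum is 10, attained along the walk 0 → 2 → 2.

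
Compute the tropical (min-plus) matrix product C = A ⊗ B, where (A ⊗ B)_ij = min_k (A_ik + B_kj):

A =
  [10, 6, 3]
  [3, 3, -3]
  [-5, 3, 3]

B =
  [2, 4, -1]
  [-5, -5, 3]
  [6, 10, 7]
A ⊗ B =
  [1, 1, 9]
  [-2, -2, 2]
  [-3, -2, -6]

Apply the min-plus product entry-by-entry:
  C[0][0] = min over k of (A[0][0] + B[0][0] = 10 + 2 = 12, A[0][1] + B[1][0] = 6 + -5 = 1, A[0][2] + B[2][0] = 3 + 6 = 9) = 1 (attained at k = 1)
  C[0][1] = min over k of (A[0][0] + B[0][1] = 10 + 4 = 14, A[0][1] + B[1][1] = 6 + -5 = 1, A[0][2] + B[2][1] = 3 + 10 = 13) = 1 (attained at k = 1)
  C[0][2] = min over k of (A[0][0] + B[0][2] = 10 + -1 = 9, A[0][1] + B[1][2] = 6 + 3 = 9, A[0][2] + B[2][2] = 3 + 7 = 10) = 9 (attained at k = 0)
  C[1][0] = min over k of (A[1][0] + B[0][0] = 3 + 2 = 5, A[1][1] + B[1][0] = 3 + -5 = -2, A[1][2] + B[2][0] = -3 + 6 = 3) = -2 (attained at k = 1)
  C[1][1] = min over k of (A[1][0] + B[0][1] = 3 + 4 = 7, A[1][1] + B[1][1] = 3 + -5 = -2, A[1][2] + B[2][1] = -3 + 10 = 7) = -2 (attained at k = 1)
  C[1][2] = min over k of (A[1][0] + B[0][2] = 3 + -1 = 2, A[1][1] + B[1][2] = 3 + 3 = 6, A[1][2] + B[2][2] = -3 + 7 = 4) = 2 (attained at k = 0)
  C[2][0] = min over k of (A[2][0] + B[0][0] = -5 + 2 = -3, A[2][1] + B[1][0] = 3 + -5 = -2, A[2][2] + B[2][0] = 3 + 6 = 9) = -3 (attained at k = 0)
  C[2][1] = min over k of (A[2][0] + B[0][1] = -5 + 4 = -1, A[2][1] + B[1][1] = 3 + -5 = -2, A[2][2] + B[2][1] = 3 + 10 = 13) = -2 (attained at k = 1)
  C[2][2] = min over k of (A[2][0] + B[0][2] = -5 + -1 = -6, A[2][1] + B[1][2] = 3 + 3 = 6, A[2][2] + B[2][2] = 3 + 7 = 10) = -6 (attained at k = 0)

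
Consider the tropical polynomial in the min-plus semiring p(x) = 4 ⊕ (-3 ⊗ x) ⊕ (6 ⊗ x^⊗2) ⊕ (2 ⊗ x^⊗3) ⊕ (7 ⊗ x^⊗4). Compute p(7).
p(7) = 4

A tropical monomial a ⊗ x^⊗i evaluates to a + i · x. Evaluating each term at x = 7:
  Term 0 contributes 4 + 0 · 7 = 4
  Term 1 contributes -3 + 1 · 7 = 4
  Term 2 contributes 6 + 2 · 7 = 20
  Term 3 contributes 2 + 3 · 7 = 23
  Term 4 contributes 7 + 4 · 7 = 35
p(7) = ⊕ of these = min[4, 4, 20, 23, 35] = 4.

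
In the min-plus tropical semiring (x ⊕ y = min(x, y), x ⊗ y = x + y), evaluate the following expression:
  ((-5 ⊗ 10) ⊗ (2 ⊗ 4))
((-5 ⊗ 10) ⊗ (2 ⊗ 4)) = 11

Expand innermost to outermost. Recall ⊕ takes the minimum of its arguments and ⊗ takes their sum. Working out the expression ((-5 ⊗ 10) ⊗ (2 ⊗ 4)) gives 11.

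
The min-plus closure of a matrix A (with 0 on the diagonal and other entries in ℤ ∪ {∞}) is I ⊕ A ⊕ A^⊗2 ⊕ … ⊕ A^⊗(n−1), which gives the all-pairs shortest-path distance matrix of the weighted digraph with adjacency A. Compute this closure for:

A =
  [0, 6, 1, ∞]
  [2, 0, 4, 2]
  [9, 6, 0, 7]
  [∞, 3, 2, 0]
Closure =
  [0, 6, 1, 8]
  [2, 0, 3, 2]
  [8, 6, 0, 7]
  [5, 3, 2, 0]

This is the Floyd-Warshall all-pairs shortest-path computation. For each intermediate vertex k = 0, 1, …, 3, update dist[i][j] ← min(dist[i][j], dist[i][k] + dist[k][j]). The final matrix gives, for each (i, j), the minimum total weight of any directed path from i to j (possibly empty when i = j).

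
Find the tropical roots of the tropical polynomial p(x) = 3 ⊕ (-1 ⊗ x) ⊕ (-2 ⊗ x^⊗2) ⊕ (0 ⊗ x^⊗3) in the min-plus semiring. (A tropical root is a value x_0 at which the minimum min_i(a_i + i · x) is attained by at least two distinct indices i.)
Roots: {-2, 1, 4}

Each tropical root is a break point of the lower envelope of the lines y = a_i + i · x (there are 4 lines, with slopes 0, 1, ..., 3). Only the lines that attain the minimum somewhere contribute to roots; other lines are dominated. Here the surviving (envelope) indices are i = 3, i = 2, i = 1, i = 0.
Intersections between consecutive envelope lines give the roots: for adjacent envelope indices i < j the intersection is x = (a_i − a_j) / (j − i). Reading off the sorted break points: {-2, 1, 4}.
Verification: at each break x_0, at least two indices attain the minimum of min_i(a_i + i · x_0).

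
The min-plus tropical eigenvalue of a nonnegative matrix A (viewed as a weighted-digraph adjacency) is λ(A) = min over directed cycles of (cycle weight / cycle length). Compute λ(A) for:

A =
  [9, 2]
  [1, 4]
λ(A) = 3/2

Enumerate directed cycles and compute their means (weight / length). Sample:
  cycle 0 → 0: weight = 9, length = 1, mean = 9/1 ≈ 9.000
  cycle 1 → 1: weight = 4, length = 1, mean = 4/1 ≈ 4.000
  cycle 0 → 1 → 0: weight = 3, length = 2, mean = 3/2 ≈ 1.500
  cycle 1 → 0 → 1: weight = 3, length = 2, mean = 3/2 ≈ 1.500
Minimum mean = 1.500, attained e.g. along the cycle 0 → 1 → 0 with weight 3 and length 2. So λ(A) = 3/2 = 3/2.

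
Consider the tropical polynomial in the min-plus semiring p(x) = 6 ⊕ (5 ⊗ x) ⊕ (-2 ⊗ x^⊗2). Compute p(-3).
p(-3) = -8

A tropical monomial a ⊗ x^⊗i evaluates to a + i · x. Evaluating each term at x = -3:
  Term 0 contributes 6 + 0 · -3 = 6
  Term 1 contributes 5 + 1 · -3 = 2
  Term 2 contributes -2 + 2 · -3 = -8
p(-3) = ⊕ of these = min[6, 2, -8] = -8.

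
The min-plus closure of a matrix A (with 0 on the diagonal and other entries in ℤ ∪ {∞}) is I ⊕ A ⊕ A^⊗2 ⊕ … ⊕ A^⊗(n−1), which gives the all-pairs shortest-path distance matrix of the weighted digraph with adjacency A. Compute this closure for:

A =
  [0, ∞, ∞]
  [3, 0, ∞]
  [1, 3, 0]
Closure =
  [0, ∞, ∞]
  [3, 0, ∞]
  [1, 3, 0]

This is the Floyd-Warshall all-pairs shortest-path computation. For each intermediate vertex k = 0, 1, …, 2, update dist[i][j] ← min(dist[i][j], dist[i][k] + dist[k][j]). The final matrix gives, for each (i, j), the minimum total weight of any directed path from i to j (possibly empty when i = j).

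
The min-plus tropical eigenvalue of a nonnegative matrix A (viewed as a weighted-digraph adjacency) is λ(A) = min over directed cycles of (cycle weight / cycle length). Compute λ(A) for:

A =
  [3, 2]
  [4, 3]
λ(A) = 3

Enumerate directed cycles and compute their means (weight / length). Sample:
  cycle 0 → 0: weight = 3, length = 1, mean = 3/1 ≈ 3.000
  cycle 1 → 1: weight = 3, length = 1, mean = 3/1 ≈ 3.000
  cycle 0 → 1 → 0: weight = 6, length = 2, mean = 6/2 ≈ 3.000
  cycle 1 → 0 → 1: weight = 6, length = 2, mean = 6/2 ≈ 3.000
Minimum mean = 3.000, attained e.g. along the cycle 0 → 0 with weight 3 and length 1. So λ(A) = 3/1 = 3.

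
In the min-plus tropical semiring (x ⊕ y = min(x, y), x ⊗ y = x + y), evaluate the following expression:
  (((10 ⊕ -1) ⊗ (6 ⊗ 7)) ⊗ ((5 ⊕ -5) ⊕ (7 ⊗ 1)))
(((10 ⊕ -1) ⊗ (6 ⊗ 7)) ⊗ ((5 ⊕ -5) ⊕ (7 ⊗ 1))) = 7

Expand innermost to outermost. Recall ⊕ takes the minimum of its arguments and ⊗ takes their sum. Working out the expression (((10 ⊕ -1) ⊗ (6 ⊗ 7)) ⊗ ((5 ⊕ -5) ⊕ (7 ⊗ 1))) gives 7.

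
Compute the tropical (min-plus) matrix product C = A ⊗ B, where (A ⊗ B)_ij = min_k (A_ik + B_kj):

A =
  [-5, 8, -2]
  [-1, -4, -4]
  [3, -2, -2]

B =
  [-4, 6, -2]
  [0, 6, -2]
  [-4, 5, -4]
A ⊗ B =
  [-9, 1, -7]
  [-8, 1, -8]
  [-6, 3, -6]

Apply the min-plus product entry-by-entry:
  C[0][0] = min over k of (A[0][0] + B[0][0] = -5 + -4 = -9, A[0][1] + B[1][0] = 8 + 0 = 8, A[0][2] + B[2][0] = -2 + -4 = -6) = -9 (attained at k = 0)
  C[0][1] = min over k of (A[0][0] + B[0][1] = -5 + 6 = 1, A[0][1] + B[1][1] = 8 + 6 = 14, A[0][2] + B[2][1] = -2 + 5 = 3) = 1 (attained at k = 0)
  C[0][2] = min over k of (A[0][0] + B[0][2] = -5 + -2 = -7, A[0][1] + B[1][2] = 8 + -2 = 6, A[0][2] + B[2][2] = -2 + -4 = -6) = -7 (attained at k = 0)
  C[1][0] = min over k of (A[1][0] + B[0][0] = -1 + -4 = -5, A[1][1] + B[1][0] = -4 + 0 = -4, A[1][2] + B[2][0] = -4 + -4 = -8) = -8 (attained at k = 2)
  C[1][1] = min over k of (A[1][0] + B[0][1] = -1 + 6 = 5, A[1][1] + B[1][1] = -4 + 6 = 2, A[1][2] + B[2][1] = -4 + 5 = 1) = 1 (attained at k = 2)
  C[1][2] = min over k of (A[1][0] + B[0][2] = -1 + -2 = -3, A[1][1] + B[1][2] = -4 + -2 = -6, A[1][2] + B[2][2] = -4 + -4 = -8) = -8 (attained at k = 2)
  C[2][0] = min over k of (A[2][0] + B[0][0] = 3 + -4 = -1, A[2][1] + B[1][0] = -2 + 0 = -2, A[2][2] + B[2][0] = -2 + -4 = -6) = -6 (attained at k = 2)
  C[2][1] = min over k of (A[2][0] + B[0][1] = 3 + 6 = 9, A[2][1] + B[1][1] = -2 + 6 = 4, A[2][2] + B[2][1] = -2 + 5 = 3) = 3 (attained at k = 2)
  C[2][2] = min over k of (A[2][0] + B[0][2] = 3 + -2 = 1, A[2][1] + B[1][2] = -2 + -2 = -4, A[2][2] + B[2][2] = -2 + -4 = -6) = -6 (attained at k = 2)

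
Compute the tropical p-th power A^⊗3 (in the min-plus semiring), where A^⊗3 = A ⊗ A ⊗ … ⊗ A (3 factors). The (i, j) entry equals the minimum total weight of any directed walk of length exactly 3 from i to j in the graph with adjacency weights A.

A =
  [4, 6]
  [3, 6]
A^⊗3 =
  [12, 14]
  [11, 13]

Each entry (A^⊗3)_ij equals the minimum over all length-3 walks i = v_0 → v_1 → … → v_3 = j of Σ_t A[v_t][v_{t+1}]. For example, for (i, j) = (0, 1) we minimise over 4 possible intermediate vertex sequences; the minimum is 14, attained along the walk 0 → 0 → 0 → 1.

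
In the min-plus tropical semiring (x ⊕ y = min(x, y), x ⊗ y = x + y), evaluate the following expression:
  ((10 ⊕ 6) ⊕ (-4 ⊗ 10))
((10 ⊕ 6) ⊕ (-4 ⊗ 10)) = 6

Expand innermost to outermost. Recall ⊕ takes the minimum of its arguments and ⊗ takes their sum. Working out the expression ((10 ⊕ 6) ⊕ (-4 ⊗ 10)) gives 6.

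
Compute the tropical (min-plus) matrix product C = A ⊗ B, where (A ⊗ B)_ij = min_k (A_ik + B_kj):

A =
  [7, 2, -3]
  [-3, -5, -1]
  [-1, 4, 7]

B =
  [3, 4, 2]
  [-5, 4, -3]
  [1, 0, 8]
A ⊗ B =
  [-3, -3, -1]
  [-10, -1, -8]
  [-1, 3, 1]

Apply the min-plus product entry-by-entry:
  C[0][0] = min over k of (A[0][0] + B[0][0] = 7 + 3 = 10, A[0][1] + B[1][0] = 2 + -5 = -3, A[0][2] + B[2][0] = -3 + 1 = -2) = -3 (attained at k = 1)
  C[0][1] = min over k of (A[0][0] + B[0][1] = 7 + 4 = 11, A[0][1] + B[1][1] = 2 + 4 = 6, A[0][2] + B[2][1] = -3 + 0 = -3) = -3 (attained at k = 2)
  C[0][2] = min over k of (A[0][0] + B[0][2] = 7 + 2 = 9, A[0][1] + B[1][2] = 2 + -3 = -1, A[0][2] + B[2][2] = -3 + 8 = 5) = -1 (attained at k = 1)
  C[1][0] = min over k of (A[1][0] + B[0][0] = -3 + 3 = 0, A[1][1] + B[1][0] = -5 + -5 = -10, A[1][2] + B[2][0] = -1 + 1 = 0) = -10 (attained at k = 1)
  C[1][1] = min over k of (A[1][0] + B[0][1] = -3 + 4 = 1, A[1][1] + B[1][1] = -5 + 4 = -1, A[1][2] + B[2][1] = -1 + 0 = -1) = -1 (attained at k = 1)
  C[1][2] = min over k of (A[1][0] + B[0][2] = -3 + 2 = -1, A[1][1] + B[1][2] = -5 + -3 = -8, A[1][2] + B[2][2] = -1 + 8 = 7) = -8 (attained at k = 1)
  C[2][0] = min over k of (A[2][0] + B[0][0] = -1 + 3 = 2, A[2][1] + B[1][0] = 4 + -5 = -1, A[2][2] + B[2][0] = 7 + 1 = 8) = -1 (attained at k = 1)
  C[2][1] = min over k of (A[2][0] + B[0][1] = -1 + 4 = 3, A[2][1] + B[1][1] = 4 + 4 = 8, A[2][2] + B[2][1] = 7 + 0 = 7) = 3 (attained at k = 0)
  C[2][2] = min over k of (A[2][0] + B[0][2] = -1 + 2 = 1, A[2][1] + B[1][2] = 4 + -3 = 1, A[2][2] + B[2][2] = 7 + 8 = 15) = 1 (attained at k = 0)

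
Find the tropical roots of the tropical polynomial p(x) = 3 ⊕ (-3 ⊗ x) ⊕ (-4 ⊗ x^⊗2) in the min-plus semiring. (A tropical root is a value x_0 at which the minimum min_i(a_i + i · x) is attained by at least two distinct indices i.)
Roots: {1, 6}

Each tropical root is a break point of the lower envelope of the lines y = a_i + i · x (there are 3 lines, with slopes 0, 1, ..., 2). Only the lines that attain the minimum somewhere contribute to roots; other lines are dominated. Here the surviving (envelope) indices are i = 2, i = 1, i = 0.
Intersections between consecutive envelope lines give the roots: for adjacent envelope indices i < j the intersection is x = (a_i − a_j) / (j − i). Reading off the sorted break points: {1, 6}.
Verification: at each break x_0, at least two indices attain the minimum of min_i(a_i + i · x_0).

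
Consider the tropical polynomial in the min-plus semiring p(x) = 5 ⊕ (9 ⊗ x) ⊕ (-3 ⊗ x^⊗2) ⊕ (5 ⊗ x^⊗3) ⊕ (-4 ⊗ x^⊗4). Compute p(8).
p(8) = 5

A tropical monomial a ⊗ x^⊗i evaluates to a + i · x. Evaluating each term at x = 8:
  Term 0 contributes 5 + 0 · 8 = 5
  Term 1 contributes 9 + 1 · 8 = 17
  Term 2 contributes -3 + 2 · 8 = 13
  Term 3 contributes 5 + 3 · 8 = 29
  Term 4 contributes -4 + 4 · 8 = 28
p(8) = ⊕ of these = min[5, 17, 13, 29, 28] = 5.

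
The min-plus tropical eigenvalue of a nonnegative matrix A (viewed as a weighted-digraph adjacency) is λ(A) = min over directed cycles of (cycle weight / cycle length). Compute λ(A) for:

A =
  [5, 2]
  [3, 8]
λ(A) = 5/2

Enumerate directed cycles and compute their means (weight / length). Sample:
  cycle 0 → 0: weight = 5, length = 1, mean = 5/1 ≈ 5.000
  cycle 1 → 1: weight = 8, length = 1, mean = 8/1 ≈ 8.000
  cycle 0 → 1 → 0: weight = 5, length = 2, mean = 5/2 ≈ 2.500
  cycle 1 → 0 → 1: weight = 5, length = 2, mean = 5/2 ≈ 2.500
Minimum mean = 2.500, attained e.g. along the cycle 0 → 1 → 0 with weight 5 and length 2. So λ(A) = 5/2 = 5/2.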